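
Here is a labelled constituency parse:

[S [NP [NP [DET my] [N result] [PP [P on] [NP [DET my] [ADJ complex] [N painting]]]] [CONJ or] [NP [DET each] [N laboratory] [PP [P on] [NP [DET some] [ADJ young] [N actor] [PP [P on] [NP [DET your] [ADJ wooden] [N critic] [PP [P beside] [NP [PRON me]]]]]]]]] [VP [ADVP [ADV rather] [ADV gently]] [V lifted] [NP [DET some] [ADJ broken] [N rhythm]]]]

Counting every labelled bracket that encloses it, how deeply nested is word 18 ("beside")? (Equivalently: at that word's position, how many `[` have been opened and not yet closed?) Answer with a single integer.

9

Path from the root down to the word: S → NP → NP → PP → NP → PP → NP → PP → P. That is 9 enclosing brackets.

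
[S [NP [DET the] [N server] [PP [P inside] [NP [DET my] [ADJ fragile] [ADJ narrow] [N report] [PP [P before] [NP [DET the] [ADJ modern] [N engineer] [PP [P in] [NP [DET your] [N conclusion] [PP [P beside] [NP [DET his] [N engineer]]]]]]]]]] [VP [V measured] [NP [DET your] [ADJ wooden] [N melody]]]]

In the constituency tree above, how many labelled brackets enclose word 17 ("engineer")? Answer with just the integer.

11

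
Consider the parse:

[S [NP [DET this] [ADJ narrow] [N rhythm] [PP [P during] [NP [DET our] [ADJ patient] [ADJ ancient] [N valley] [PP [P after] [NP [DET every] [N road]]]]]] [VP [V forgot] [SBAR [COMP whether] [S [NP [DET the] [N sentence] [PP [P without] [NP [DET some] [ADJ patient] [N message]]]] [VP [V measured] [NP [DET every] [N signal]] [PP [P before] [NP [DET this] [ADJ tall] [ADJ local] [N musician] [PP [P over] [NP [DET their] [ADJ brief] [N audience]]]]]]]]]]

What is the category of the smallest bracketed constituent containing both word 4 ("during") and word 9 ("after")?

Word 4 lies under S → NP → PP → P; word 9 lies under S → NP → PP → NP → PP → P. The lowest shared node is the PP.

PP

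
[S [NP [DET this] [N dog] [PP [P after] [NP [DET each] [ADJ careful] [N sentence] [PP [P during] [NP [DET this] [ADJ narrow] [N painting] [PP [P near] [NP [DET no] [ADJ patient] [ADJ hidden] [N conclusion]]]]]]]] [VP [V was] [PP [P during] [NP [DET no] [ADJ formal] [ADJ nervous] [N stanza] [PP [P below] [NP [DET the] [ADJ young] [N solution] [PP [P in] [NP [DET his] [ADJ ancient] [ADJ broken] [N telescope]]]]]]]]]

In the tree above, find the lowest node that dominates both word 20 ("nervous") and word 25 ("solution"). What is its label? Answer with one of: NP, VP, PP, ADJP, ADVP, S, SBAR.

NP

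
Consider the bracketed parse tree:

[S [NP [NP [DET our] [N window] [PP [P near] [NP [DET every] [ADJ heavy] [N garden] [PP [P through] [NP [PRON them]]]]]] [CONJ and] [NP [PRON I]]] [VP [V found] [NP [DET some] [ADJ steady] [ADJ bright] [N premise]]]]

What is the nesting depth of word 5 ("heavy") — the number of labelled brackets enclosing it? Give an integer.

6

The word sits inside ADJ, which is inside NP, inside PP, inside NP, inside NP, inside S — 6 brackets in all.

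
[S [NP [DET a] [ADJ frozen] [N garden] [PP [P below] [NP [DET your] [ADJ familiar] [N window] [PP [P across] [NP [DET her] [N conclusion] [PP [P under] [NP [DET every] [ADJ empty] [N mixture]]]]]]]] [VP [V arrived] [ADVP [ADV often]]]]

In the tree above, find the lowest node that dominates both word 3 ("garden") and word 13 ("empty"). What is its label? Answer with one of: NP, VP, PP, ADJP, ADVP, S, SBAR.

NP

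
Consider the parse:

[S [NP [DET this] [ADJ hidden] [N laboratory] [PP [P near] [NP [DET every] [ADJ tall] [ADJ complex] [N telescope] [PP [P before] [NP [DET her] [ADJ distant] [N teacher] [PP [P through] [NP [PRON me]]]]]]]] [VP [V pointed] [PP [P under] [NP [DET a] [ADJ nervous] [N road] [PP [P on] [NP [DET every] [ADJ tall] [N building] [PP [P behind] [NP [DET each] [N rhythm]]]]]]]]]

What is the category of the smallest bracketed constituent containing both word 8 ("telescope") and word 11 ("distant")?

Word 8 lies under S → NP → PP → NP → N; word 11 lies under S → NP → PP → NP → PP → NP → ADJ. The lowest shared node is the NP.

NP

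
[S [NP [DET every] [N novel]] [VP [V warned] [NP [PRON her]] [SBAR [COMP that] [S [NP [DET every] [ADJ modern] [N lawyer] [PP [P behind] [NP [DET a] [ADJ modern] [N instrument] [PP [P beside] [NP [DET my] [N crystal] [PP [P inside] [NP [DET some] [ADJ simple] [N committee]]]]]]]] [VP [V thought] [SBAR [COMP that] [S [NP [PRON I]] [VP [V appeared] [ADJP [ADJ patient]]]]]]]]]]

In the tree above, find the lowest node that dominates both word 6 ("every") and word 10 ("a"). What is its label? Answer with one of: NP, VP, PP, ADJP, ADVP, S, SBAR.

NP

The smallest bracket enclosing both words is [NP every modern lawyer behind a modern instrument beside my crystal inside some simple committee], so the label is NP.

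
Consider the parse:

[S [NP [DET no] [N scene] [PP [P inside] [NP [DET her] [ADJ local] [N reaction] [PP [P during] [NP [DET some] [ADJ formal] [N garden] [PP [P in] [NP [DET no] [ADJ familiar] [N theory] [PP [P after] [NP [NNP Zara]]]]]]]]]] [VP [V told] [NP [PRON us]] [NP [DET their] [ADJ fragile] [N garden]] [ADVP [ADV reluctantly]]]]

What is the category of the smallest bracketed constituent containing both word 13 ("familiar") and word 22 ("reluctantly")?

S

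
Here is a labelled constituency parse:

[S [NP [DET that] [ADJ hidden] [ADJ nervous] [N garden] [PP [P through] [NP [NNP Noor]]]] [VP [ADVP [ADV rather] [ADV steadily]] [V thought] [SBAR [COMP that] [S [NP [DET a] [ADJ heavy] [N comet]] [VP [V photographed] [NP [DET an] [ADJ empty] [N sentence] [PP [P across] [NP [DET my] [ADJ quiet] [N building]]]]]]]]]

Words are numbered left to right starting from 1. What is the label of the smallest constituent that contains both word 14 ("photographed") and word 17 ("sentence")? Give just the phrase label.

VP

Both words fall inside [VP photographed an empty sentence across my quiet building] (words 14–21), and no smaller constituent contains them both. Label: VP.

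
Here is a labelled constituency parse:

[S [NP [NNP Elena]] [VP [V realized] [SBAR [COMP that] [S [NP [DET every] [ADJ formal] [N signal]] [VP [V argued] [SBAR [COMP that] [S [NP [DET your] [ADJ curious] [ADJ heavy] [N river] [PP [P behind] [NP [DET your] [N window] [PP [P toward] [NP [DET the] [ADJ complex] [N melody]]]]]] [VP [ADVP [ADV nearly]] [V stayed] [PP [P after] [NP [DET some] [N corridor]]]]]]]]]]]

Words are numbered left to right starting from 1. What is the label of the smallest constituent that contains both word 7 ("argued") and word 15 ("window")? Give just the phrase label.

VP

The smallest bracket enclosing both words is [VP argued that your curious heavy river behind your window toward the complex melody nearly stayed after some corridor], so the label is VP.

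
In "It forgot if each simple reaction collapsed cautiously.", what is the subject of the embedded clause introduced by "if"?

The subject of the embedded clause introduced by "if" is the NP immediately before the verb "collapsed": "each simple reaction".

each simple reaction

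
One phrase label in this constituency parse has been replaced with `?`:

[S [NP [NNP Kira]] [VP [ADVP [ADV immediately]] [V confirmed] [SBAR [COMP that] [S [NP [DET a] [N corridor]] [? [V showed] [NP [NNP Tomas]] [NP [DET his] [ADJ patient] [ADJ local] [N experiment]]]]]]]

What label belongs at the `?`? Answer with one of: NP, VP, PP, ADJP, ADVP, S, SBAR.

A constituent whose immediate children are V 'showed', NP, NP is a verb phrase: VP.

VP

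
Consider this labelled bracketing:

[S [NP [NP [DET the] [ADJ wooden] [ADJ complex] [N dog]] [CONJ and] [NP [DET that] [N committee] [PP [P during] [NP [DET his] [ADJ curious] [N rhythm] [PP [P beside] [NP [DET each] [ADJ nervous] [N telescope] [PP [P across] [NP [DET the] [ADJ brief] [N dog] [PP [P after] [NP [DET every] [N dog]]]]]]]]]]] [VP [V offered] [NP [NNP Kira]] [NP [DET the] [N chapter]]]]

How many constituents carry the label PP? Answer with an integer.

Scanning left to right, an opening `[PP` appears at word positions 8, 12, 16, 20 — 4 in total.

4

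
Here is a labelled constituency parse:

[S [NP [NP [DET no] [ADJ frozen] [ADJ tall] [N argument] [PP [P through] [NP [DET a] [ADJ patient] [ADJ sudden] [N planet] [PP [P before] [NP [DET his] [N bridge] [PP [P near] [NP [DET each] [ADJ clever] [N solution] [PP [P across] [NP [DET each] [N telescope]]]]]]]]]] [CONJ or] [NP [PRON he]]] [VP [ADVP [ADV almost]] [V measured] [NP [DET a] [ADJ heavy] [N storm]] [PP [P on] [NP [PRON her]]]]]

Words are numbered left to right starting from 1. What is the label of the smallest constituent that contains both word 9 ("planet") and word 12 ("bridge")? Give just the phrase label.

NP

Both words fall inside [NP a patient sudden planet before his bridge near each clever solution across each telescope] (words 6–19), and no smaller constituent contains them both. Label: NP.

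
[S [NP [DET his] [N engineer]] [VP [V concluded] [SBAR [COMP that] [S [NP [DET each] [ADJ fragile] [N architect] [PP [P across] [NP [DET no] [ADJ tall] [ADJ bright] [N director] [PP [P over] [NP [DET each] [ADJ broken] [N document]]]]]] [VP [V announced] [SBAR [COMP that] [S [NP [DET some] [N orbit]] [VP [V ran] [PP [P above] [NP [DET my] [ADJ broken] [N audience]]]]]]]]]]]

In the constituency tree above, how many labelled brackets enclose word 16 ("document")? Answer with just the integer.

10

Counting open brackets not yet closed at "document": [S [VP [SBAR [S [NP [PP [NP [PP [NP [N = 10.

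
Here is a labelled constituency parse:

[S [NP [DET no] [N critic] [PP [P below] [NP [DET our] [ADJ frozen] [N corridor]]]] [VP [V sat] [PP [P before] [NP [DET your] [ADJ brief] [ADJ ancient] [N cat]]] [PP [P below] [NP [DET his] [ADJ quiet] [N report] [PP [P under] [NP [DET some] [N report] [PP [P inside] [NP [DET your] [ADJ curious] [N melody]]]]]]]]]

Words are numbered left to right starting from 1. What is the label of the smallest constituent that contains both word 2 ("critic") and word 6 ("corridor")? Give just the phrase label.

Both words fall inside [NP no critic below our frozen corridor] (words 1–6), and no smaller constituent contains them both. Label: NP.

NP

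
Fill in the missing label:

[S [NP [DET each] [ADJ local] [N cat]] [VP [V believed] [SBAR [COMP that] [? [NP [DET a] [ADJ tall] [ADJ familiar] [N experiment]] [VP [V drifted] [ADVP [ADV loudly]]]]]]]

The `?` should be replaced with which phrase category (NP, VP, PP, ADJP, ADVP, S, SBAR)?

S

A constituent whose immediate children are NP, VP is a clause: S.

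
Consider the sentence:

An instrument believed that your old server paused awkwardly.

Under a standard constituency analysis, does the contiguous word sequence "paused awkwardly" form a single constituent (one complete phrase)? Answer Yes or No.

The sequence corresponds to a single VP node — the verb phrase "paused awkwardly".

Yes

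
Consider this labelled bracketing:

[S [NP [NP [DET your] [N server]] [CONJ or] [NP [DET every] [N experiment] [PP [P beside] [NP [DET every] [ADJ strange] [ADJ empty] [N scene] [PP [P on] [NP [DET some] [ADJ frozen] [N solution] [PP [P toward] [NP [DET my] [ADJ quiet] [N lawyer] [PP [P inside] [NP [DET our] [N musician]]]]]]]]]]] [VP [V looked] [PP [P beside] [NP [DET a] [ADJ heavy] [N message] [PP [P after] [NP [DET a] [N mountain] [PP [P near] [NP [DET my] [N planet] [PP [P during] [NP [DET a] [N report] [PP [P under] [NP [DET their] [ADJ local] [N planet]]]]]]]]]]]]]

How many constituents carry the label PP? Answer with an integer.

9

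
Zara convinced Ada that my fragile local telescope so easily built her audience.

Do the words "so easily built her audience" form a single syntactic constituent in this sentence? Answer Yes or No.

Yes

These words form the whole verb phrase headed by "built", so yes — one constituent.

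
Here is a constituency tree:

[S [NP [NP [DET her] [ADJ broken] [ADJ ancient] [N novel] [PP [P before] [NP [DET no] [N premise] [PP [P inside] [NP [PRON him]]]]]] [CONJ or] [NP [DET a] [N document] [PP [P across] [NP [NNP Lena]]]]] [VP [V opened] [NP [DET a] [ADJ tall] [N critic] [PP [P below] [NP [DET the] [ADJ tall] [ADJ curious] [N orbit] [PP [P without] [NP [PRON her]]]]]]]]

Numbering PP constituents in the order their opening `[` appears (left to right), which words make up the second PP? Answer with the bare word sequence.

inside him

The PP opening brackets appear, in order, over: "before no premise inside him"; "inside him"; "across Lena"; "below the tall curious orbit without her"; "without her". The second one spans "inside him".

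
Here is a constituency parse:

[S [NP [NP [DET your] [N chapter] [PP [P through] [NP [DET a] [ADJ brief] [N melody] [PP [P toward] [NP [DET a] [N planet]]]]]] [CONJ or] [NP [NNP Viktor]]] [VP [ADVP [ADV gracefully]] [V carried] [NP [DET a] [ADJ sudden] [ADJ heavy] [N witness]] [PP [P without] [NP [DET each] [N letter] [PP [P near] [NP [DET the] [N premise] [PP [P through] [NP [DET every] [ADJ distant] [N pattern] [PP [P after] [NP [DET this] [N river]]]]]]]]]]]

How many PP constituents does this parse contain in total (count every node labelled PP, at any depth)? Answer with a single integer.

6

The PP constituents are: [PP through a brief melody toward a planet]; [PP toward a planet]; [PP without each letter near the premise through every distant pattern after this river]; [PP near the premise through every distant pattern after this river]; [PP through every distant pattern after this river]; [PP after this river]. Total: 6.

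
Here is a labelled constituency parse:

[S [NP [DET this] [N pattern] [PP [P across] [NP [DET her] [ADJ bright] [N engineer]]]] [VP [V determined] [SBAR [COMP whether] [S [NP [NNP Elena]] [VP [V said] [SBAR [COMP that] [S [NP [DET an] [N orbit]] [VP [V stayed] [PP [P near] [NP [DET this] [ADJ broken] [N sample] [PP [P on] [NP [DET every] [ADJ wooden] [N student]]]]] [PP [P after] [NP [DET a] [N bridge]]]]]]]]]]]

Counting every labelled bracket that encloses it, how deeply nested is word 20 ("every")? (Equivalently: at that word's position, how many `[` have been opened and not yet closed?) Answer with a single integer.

13

Path from the root down to the word: S → VP → SBAR → S → VP → SBAR → S → VP → PP → NP → PP → NP → DET. That is 13 enclosing brackets.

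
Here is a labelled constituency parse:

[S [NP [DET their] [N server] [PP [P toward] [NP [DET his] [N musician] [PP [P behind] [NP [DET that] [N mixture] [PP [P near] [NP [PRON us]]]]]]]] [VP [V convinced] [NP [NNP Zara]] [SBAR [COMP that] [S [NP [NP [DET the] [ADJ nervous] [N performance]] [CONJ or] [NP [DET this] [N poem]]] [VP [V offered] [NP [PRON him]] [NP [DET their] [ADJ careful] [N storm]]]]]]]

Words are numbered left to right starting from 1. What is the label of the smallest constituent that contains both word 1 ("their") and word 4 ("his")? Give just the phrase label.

NP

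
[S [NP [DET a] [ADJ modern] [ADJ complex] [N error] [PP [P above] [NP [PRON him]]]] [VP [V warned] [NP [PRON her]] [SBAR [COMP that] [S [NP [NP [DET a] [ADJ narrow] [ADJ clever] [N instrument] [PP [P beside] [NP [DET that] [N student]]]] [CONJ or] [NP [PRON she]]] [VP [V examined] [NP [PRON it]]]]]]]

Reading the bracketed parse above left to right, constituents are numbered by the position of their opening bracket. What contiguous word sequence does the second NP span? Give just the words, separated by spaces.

Opening `[NP` markers occur at word positions 1, 6, 8, 10, 10, 15, 18, 20; the second of these opens the constituent [NP him].

him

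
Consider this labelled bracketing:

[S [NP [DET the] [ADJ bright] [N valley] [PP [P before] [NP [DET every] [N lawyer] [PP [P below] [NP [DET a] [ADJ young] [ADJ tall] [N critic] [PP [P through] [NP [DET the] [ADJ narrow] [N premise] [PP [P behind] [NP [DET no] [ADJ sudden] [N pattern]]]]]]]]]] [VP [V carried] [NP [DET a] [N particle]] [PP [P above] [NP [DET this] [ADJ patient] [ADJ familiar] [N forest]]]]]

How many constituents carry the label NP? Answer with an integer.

Scanning left to right, an opening `[NP` appears at word positions 1, 5, 8, 13, 17, 21, 24 — 7 in total.

7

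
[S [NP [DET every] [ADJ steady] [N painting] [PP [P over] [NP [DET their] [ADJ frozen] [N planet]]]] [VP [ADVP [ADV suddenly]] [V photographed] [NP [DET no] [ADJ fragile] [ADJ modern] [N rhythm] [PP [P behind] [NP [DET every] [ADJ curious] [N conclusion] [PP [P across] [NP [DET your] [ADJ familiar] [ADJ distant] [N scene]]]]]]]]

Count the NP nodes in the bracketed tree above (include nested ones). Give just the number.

Listing each NP by its span: [NP every steady painting over their frozen planet]; [NP their frozen planet]; [NP no fragile modern rhythm behind every curious conclusion across your familiar distant scene]; [NP every curious conclusion across your familiar distant scene]; [NP your familiar distant scene] — that makes 5.

5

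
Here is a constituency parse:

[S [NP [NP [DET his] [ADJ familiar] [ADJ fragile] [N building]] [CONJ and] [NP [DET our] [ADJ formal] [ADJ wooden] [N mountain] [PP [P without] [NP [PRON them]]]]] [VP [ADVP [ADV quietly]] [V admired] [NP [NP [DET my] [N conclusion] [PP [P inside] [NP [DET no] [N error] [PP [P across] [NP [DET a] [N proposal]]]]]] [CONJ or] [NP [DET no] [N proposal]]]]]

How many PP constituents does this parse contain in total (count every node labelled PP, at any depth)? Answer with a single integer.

3

Listing each PP by its span: [PP without them]; [PP inside no error across a proposal]; [PP across a proposal] — that makes 3.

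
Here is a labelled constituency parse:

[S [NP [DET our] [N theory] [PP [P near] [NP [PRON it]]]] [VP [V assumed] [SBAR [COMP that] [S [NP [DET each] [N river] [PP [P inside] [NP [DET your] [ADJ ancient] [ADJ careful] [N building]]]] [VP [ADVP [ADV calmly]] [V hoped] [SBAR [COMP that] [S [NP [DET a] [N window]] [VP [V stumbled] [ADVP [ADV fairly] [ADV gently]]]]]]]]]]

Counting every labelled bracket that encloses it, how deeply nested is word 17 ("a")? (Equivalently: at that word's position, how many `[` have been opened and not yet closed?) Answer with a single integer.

9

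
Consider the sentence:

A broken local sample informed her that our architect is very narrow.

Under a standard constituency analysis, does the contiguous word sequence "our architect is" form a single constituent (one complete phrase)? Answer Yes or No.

"our" belongs to the noun phrase "our architect" while "is" belongs to the verb phrase "is very narrow"; a span that runs across that boundary is not a single phrase.

No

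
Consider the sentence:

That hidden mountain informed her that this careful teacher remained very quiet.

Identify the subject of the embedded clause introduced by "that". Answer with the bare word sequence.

"this careful teacher" is the NP that combines with the VP headed by "remained" to form the embedded clause introduced by "that" — the subject.

this careful teacher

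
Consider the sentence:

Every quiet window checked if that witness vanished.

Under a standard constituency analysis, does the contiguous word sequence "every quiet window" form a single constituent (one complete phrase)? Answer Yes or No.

Yes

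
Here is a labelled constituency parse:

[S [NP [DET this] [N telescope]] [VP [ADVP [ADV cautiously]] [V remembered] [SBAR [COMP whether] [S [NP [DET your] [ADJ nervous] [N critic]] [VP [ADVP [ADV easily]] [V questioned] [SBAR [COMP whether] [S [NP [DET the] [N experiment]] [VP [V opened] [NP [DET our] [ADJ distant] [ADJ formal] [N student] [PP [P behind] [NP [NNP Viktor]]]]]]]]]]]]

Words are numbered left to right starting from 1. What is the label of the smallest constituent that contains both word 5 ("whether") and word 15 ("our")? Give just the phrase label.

SBAR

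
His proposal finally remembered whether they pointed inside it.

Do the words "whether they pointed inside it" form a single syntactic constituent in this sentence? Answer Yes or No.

The sequence corresponds to a single SBAR node — the subordinate clause "whether they pointed inside it".

Yes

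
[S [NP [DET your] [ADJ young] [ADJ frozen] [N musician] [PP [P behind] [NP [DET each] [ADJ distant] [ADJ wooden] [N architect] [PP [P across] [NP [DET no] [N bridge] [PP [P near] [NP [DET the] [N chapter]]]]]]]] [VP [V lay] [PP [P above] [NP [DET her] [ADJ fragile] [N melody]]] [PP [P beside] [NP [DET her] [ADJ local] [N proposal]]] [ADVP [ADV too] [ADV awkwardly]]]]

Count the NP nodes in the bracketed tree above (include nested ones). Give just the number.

6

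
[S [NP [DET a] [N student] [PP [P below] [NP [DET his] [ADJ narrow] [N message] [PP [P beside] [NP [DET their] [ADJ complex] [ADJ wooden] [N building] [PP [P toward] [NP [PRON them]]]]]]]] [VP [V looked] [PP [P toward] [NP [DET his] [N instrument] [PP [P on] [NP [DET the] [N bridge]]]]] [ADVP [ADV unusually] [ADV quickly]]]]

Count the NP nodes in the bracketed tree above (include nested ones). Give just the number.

Scanning left to right, an opening `[NP` appears at word positions 1, 4, 8, 13, 16, 19 — 6 in total.

6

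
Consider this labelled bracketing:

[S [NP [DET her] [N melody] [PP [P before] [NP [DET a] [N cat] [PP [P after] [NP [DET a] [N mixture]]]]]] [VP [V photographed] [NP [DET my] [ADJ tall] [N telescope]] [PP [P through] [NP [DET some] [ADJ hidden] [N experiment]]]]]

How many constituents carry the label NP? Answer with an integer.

5

Listing each NP by its span: [NP her melody before a cat after a mixture]; [NP a cat after a mixture]; [NP a mixture]; [NP my tall telescope]; [NP some hidden experiment] — that makes 5.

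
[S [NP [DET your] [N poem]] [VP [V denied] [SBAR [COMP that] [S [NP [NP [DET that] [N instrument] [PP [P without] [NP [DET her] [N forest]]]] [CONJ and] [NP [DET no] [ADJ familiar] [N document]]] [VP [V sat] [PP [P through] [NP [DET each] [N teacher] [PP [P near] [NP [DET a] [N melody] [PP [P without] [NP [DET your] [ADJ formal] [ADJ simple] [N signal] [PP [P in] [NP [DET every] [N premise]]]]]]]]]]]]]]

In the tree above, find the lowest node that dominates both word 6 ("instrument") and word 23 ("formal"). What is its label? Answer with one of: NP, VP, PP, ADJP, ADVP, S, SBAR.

S

The smallest bracket enclosing both words is [S that instrument without her forest and no familiar document sat through each teacher near a melody without your formal simple signal in every premise], so the label is S.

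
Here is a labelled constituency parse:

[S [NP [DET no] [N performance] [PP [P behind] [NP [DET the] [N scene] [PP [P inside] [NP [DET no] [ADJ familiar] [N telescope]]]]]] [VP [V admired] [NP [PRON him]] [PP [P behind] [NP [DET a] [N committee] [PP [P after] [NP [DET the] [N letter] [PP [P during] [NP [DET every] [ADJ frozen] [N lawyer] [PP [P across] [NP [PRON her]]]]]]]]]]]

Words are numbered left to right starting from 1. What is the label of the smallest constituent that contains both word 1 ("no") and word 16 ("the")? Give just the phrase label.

S

Both words fall inside [S no performance behind the scene inside no familiar telescope admired him behind a committee after the letter during every frozen lawyer across her] (words 1–23), and no smaller constituent contains them both. Label: S.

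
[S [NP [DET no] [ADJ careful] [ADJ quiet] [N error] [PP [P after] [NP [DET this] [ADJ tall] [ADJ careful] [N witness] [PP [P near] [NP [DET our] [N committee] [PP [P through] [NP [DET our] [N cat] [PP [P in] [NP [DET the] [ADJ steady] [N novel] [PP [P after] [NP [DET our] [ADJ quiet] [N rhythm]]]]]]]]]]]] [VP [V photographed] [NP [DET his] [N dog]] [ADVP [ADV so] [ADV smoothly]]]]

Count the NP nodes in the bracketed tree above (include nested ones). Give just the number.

The NP constituents are: [NP no careful quiet error after this tall careful witness near our committee through our cat in the steady novel after our quiet rhythm]; [NP this tall careful witness near our committee through our cat in the steady novel after our quiet rhythm]; [NP our committee through our cat in the steady novel after our quiet rhythm]; [NP our cat in the steady novel after our quiet rhythm]; [NP the steady novel after our quiet rhythm]; [NP our quiet rhythm] …. Total: 7.

7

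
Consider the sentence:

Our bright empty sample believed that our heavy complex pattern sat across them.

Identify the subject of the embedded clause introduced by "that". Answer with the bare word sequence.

our heavy complex pattern

The subject of the embedded clause introduced by "that" is the NP immediately before the verb "sat": "our heavy complex pattern".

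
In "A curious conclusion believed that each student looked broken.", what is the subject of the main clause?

In the main clause the verb is "believed"; the NP preceding it, "a curious conclusion", is the subject.

a curious conclusion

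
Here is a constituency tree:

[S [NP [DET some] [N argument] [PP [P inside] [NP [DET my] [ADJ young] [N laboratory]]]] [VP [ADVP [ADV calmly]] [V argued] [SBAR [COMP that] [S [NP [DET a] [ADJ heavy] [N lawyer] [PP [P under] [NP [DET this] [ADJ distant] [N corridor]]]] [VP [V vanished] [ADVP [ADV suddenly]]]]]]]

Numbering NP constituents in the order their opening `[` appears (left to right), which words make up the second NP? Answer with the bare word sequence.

The NP opening brackets appear, in order, over: "some argument inside my young laboratory"; "my young laboratory"; "a heavy lawyer under this distant corridor"; "this distant corridor". The second one spans "my young laboratory".

my young laboratory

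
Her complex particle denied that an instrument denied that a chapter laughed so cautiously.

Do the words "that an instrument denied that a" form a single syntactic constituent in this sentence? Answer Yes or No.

No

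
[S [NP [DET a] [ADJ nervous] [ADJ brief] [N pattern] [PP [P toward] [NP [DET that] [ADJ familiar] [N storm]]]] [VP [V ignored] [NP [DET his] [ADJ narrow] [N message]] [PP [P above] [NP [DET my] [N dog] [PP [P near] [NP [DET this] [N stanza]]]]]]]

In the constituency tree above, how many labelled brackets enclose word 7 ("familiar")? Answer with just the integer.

5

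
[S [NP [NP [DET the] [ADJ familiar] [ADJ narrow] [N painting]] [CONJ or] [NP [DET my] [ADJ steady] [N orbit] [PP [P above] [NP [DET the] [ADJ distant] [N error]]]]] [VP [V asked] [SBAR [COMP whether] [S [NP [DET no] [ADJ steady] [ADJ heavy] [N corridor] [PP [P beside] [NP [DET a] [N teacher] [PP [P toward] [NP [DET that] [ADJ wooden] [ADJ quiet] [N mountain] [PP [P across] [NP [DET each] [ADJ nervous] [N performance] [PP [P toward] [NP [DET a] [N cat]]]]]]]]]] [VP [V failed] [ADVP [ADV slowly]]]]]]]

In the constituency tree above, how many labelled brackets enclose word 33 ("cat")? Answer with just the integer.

Counting open brackets not yet closed at "cat": [S [VP [SBAR [S [NP [PP [NP [PP [NP [PP [NP [PP [NP [N = 14.

14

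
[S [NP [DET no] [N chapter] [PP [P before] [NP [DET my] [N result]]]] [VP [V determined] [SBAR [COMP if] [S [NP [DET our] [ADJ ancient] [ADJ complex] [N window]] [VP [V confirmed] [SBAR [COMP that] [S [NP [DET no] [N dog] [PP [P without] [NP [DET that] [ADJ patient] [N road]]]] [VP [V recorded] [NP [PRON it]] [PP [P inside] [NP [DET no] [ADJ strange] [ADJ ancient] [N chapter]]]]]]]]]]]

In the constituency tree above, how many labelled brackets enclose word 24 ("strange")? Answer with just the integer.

11

The word sits inside ADJ, which is inside NP, inside PP, inside VP, inside S, inside SBAR, inside VP, inside S, inside SBAR, inside VP, inside S — 11 brackets in all.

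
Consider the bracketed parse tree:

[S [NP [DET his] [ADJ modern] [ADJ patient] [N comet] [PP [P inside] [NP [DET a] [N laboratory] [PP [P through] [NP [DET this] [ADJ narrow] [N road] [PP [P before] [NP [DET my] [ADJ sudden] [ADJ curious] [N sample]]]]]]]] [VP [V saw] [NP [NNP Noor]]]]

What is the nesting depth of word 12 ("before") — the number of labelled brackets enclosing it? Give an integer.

Counting open brackets not yet closed at "before": [S [NP [PP [NP [PP [NP [PP [P = 8.

8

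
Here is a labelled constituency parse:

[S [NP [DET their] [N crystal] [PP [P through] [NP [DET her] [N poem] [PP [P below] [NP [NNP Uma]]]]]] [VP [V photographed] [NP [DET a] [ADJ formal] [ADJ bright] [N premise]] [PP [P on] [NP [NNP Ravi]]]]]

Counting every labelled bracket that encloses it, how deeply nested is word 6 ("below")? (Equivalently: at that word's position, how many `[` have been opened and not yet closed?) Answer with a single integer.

6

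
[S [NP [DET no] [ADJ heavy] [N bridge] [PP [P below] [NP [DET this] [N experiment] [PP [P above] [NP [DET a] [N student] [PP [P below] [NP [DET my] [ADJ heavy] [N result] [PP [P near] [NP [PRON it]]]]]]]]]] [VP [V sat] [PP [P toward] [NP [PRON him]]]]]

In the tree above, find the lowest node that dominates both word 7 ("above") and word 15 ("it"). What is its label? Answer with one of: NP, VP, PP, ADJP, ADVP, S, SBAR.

PP

The smallest bracket enclosing both words is [PP above a student below my heavy result near it], so the label is PP.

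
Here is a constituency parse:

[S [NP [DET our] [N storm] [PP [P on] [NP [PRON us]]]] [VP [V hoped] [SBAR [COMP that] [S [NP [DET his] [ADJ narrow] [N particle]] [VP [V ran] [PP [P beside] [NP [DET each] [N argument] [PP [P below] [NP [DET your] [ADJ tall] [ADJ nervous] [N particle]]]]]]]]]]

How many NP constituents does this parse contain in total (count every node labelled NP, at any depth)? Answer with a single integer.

The NP constituents are: [NP our storm on us]; [NP us]; [NP his narrow particle]; [NP each argument below your tall nervous particle]; [NP your tall nervous particle]. Total: 5.

5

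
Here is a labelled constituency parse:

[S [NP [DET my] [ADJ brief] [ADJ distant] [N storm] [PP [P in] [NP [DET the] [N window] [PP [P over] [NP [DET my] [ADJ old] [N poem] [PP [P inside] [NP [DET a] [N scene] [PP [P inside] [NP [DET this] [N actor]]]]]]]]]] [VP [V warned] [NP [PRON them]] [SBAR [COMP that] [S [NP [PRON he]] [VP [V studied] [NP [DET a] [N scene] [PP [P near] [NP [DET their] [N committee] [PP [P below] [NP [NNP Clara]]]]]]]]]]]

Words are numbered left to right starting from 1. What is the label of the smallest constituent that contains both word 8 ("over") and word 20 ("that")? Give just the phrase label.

S

The smallest bracket enclosing both words is [S my brief distant storm in the window over my old poem inside a scene inside this actor warned them that he studied a scene near their committee below Clara], so the label is S.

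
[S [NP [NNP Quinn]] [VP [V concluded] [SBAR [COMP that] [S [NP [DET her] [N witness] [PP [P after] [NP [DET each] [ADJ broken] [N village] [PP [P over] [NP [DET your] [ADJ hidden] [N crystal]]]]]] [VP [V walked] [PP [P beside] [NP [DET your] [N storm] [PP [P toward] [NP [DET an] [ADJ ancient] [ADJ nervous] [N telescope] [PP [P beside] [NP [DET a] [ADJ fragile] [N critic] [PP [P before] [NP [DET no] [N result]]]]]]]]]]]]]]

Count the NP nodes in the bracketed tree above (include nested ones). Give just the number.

8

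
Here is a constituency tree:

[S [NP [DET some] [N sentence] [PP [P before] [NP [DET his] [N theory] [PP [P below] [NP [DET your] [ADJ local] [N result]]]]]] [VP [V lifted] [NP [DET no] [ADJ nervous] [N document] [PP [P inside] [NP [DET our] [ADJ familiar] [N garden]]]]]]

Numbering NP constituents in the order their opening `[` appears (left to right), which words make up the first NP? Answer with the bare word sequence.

some sentence before his theory below your local result

Opening `[NP` markers occur at word positions 1, 4, 7, 11, 15; the first of these opens the constituent [NP some sentence before his theory below your local result].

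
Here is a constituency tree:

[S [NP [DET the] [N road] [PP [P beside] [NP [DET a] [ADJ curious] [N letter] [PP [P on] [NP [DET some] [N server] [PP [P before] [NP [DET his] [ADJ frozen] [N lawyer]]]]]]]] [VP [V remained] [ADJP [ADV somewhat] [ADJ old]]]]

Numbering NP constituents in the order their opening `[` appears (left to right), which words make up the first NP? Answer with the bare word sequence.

the road beside a curious letter on some server before his frozen lawyer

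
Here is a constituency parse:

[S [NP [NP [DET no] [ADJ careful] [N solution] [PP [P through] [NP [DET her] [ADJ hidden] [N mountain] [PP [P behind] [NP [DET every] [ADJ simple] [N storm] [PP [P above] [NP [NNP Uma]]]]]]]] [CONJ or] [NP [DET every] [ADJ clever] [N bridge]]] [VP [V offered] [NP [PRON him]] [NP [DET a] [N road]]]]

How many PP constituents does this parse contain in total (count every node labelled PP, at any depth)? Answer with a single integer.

3

The PP constituents are: [PP through her hidden mountain behind every simple storm above Uma]; [PP behind every simple storm above Uma]; [PP above Uma]. Total: 3.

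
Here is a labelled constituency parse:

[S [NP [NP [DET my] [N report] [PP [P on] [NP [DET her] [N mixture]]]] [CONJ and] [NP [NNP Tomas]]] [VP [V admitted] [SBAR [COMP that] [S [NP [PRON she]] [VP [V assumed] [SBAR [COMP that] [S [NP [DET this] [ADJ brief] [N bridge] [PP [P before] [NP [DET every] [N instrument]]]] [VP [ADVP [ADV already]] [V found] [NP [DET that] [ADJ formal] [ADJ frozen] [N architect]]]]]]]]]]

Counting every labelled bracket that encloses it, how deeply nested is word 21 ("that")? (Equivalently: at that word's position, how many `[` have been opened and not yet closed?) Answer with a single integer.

10

The word sits inside DET, which is inside NP, inside VP, inside S, inside SBAR, inside VP, inside S, inside SBAR, inside VP, inside S — 10 brackets in all.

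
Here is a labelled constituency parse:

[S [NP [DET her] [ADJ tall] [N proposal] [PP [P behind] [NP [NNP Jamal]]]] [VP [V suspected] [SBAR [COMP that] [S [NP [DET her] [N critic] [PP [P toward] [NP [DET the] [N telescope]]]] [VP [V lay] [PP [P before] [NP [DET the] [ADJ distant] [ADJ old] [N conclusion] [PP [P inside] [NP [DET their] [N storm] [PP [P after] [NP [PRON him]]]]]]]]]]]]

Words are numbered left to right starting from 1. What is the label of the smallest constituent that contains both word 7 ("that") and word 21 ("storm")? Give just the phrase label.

The smallest bracket enclosing both words is [SBAR that her critic toward the telescope lay before the distant old conclusion inside their storm after him], so the label is SBAR.

SBAR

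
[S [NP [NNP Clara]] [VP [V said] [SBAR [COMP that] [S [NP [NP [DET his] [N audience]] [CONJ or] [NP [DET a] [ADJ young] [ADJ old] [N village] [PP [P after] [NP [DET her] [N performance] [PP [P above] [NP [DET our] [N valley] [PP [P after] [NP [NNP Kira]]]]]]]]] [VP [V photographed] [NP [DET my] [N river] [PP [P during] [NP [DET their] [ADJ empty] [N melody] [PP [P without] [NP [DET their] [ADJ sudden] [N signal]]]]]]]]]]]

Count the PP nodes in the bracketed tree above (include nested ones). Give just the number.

5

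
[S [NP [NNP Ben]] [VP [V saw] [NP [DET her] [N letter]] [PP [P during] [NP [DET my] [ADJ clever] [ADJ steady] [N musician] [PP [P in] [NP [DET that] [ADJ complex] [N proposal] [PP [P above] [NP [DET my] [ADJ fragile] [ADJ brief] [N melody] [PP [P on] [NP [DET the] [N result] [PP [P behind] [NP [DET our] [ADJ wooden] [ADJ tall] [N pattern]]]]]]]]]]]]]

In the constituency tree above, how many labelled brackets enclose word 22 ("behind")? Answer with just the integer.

Counting open brackets not yet closed at "behind": [S [VP [PP [NP [PP [NP [PP [NP [PP [NP [PP [P = 12.

12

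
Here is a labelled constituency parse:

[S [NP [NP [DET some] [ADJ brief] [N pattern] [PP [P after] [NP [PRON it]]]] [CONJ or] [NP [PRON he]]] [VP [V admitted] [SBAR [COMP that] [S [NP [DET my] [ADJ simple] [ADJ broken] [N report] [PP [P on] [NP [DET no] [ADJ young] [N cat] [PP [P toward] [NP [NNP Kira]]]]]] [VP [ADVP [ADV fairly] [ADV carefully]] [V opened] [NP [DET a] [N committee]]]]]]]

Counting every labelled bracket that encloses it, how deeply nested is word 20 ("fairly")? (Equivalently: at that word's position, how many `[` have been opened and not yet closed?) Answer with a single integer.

7

The word sits inside ADV, which is inside ADVP, inside VP, inside S, inside SBAR, inside VP, inside S — 7 brackets in all.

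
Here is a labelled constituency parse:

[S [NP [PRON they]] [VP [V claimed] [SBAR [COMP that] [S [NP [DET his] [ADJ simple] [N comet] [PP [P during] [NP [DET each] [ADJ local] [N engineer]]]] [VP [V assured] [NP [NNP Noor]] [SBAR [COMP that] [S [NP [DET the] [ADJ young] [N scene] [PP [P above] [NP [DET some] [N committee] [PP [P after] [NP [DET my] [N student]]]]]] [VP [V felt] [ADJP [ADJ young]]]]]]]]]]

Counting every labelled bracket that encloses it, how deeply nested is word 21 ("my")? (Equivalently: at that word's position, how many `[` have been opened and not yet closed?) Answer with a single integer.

Counting open brackets not yet closed at "my": [S [VP [SBAR [S [VP [SBAR [S [NP [PP [NP [PP [NP [DET = 13.

13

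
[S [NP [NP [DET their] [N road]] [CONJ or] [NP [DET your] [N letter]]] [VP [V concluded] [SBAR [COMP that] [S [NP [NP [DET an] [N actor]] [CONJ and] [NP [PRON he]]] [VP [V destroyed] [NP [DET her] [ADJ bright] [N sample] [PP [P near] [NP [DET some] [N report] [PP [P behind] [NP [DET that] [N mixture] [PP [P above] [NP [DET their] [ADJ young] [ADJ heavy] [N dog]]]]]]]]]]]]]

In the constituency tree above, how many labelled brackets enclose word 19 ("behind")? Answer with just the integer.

10

The word sits inside P, which is inside PP, inside NP, inside PP, inside NP, inside VP, inside S, inside SBAR, inside VP, inside S — 10 brackets in all.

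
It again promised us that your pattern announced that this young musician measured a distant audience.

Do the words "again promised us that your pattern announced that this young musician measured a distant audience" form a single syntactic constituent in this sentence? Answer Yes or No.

Yes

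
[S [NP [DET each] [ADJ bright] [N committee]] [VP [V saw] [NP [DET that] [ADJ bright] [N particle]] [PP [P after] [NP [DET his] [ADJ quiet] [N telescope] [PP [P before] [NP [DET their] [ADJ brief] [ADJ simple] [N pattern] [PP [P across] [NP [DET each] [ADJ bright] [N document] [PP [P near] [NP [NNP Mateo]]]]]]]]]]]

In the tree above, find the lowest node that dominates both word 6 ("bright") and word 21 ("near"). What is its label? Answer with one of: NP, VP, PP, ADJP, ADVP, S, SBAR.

VP

Both words fall inside [VP saw that bright particle after his quiet telescope before their brief simple pattern across each bright document near Mateo] (words 4–22), and no smaller constituent contains them both. Label: VP.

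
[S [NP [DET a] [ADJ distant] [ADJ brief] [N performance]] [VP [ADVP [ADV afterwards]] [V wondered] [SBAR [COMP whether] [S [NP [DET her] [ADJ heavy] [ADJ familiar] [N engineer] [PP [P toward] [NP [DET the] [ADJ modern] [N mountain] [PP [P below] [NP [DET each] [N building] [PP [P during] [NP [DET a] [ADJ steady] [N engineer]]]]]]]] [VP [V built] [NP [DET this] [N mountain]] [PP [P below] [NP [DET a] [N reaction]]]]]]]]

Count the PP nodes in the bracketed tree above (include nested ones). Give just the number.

Listing each PP by its span: [PP toward the modern mountain below each building during a steady engineer]; [PP below each building during a steady engineer]; [PP during a steady engineer]; [PP below a reaction] — that makes 4.

4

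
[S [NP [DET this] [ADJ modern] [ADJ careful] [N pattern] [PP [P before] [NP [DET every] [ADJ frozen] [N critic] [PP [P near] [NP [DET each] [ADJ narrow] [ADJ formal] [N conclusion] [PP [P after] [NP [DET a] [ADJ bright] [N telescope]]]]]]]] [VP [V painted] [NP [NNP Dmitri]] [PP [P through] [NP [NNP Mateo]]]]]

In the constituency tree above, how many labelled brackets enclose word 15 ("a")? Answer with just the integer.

9

The word sits inside DET, which is inside NP, inside PP, inside NP, inside PP, inside NP, inside PP, inside NP, inside S — 9 brackets in all.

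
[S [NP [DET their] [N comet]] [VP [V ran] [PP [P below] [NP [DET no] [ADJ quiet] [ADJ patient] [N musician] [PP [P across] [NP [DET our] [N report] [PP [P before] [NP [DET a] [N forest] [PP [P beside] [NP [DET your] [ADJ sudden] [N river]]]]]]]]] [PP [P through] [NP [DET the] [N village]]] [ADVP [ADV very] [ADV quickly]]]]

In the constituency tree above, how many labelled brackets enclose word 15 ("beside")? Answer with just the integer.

10

Counting open brackets not yet closed at "beside": [S [VP [PP [NP [PP [NP [PP [NP [PP [P = 10.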